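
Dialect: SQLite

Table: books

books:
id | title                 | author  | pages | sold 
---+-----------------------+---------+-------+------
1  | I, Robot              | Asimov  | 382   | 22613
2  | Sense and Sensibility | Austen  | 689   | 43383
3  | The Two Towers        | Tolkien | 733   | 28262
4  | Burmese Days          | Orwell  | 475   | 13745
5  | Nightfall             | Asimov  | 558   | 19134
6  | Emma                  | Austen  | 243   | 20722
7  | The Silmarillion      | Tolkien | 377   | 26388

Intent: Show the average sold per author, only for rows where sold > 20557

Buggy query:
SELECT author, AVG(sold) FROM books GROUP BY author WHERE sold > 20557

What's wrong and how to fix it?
Bug: WHERE cannot follow GROUP BY

Fix: Place WHERE between FROM and GROUP BY

Corrected query:
SELECT author, AVG(sold) FROM books WHERE sold > 20557 GROUP BY author

Result:
author  | AVG(sold)
--------+----------
Asimov  | 22613    
Austen  | 32052.5  
Tolkien | 27325    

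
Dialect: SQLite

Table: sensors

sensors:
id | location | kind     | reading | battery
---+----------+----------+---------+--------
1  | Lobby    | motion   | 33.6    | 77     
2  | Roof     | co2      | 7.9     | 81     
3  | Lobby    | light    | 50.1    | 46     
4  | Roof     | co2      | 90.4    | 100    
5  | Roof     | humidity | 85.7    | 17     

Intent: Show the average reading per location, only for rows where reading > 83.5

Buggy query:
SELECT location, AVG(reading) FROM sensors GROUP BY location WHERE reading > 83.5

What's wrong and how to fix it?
Bug: WHERE cannot follow GROUP BY

Fix: Place WHERE between FROM and GROUP BY

Corrected query:
SELECT location, AVG(reading) FROM sensors WHERE reading > 83.5 GROUP BY location

Result:
location | AVG(reading)
---------+-------------
Roof     | 88.05       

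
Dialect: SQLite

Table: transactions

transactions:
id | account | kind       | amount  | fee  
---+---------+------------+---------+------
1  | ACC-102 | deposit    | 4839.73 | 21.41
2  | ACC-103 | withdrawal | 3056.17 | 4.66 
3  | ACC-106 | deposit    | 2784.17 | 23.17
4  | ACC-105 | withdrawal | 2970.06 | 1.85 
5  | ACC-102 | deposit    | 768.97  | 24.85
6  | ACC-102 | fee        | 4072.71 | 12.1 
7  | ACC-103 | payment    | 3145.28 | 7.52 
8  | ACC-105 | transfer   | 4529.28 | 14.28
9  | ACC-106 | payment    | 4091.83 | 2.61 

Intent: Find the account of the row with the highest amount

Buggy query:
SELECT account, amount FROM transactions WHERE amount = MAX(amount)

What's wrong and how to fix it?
Bug: MAX(amount) is an aggregate and cannot be used directly in WHERE

Fix: Use a subquery: WHERE amount = (SELECT MAX(amount) FROM transactions)

Corrected query:
SELECT account, amount FROM transactions WHERE amount = (SELECT MAX(amount) FROM transactions)

Result:
account | amount 
--------+--------
ACC-102 | 4839.73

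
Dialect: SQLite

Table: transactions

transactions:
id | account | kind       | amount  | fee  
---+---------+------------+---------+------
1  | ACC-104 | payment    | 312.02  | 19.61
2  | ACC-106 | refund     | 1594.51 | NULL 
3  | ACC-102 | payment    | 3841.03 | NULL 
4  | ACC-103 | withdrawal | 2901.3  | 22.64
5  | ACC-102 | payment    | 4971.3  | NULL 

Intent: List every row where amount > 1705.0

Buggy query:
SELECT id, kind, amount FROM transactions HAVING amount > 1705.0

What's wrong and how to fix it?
Bug: This is a non-aggregate query (no GROUP BY, no aggregates), so in SQLite the HAVING clause is invalid here; a row-level condition belongs in WHERE

Fix: Use WHERE for row-level filtering

Corrected query:
SELECT id, kind, amount FROM transactions WHERE amount > 1705.0

Result:
id | kind       | amount 
---+------------+--------
3  | payment    | 3841.03
4  | withdrawal | 2901.3 
5  | payment    | 4971.3 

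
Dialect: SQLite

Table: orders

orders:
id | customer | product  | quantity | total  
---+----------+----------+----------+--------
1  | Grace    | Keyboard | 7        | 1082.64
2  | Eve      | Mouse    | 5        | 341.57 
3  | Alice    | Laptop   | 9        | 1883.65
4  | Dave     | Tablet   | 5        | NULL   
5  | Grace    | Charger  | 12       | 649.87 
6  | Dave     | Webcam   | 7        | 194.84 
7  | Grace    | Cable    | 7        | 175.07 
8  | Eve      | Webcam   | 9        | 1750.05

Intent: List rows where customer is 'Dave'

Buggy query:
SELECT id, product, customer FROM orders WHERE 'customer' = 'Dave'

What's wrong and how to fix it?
Bug: Single quotes denote string literals in SQL; the column name is being compared as a constant string

Fix: Remove the quotes around the column name (or use double quotes for an identifier)

Corrected query:
SELECT id, product, customer FROM orders WHERE customer = 'Dave'

Result:
id | product | customer
---+---------+---------
4  | Tablet  | Dave    
6  | Webcam  | Dave    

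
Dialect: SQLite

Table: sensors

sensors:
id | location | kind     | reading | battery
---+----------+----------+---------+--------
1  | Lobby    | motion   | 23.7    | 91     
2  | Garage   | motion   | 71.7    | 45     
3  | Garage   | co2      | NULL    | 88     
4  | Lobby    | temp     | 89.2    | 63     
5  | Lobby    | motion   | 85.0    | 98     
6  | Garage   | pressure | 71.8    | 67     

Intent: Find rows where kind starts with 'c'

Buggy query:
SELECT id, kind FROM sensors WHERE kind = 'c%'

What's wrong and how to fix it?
Bug: '=' compares the literal string including the % character; pattern matching needs LIKE

Fix: Replace '=' with LIKE so 'c%' is treated as a pattern

Corrected query:
SELECT id, kind FROM sensors WHERE kind LIKE 'c%'

Result:
id | kind
---+-----
3  | co2 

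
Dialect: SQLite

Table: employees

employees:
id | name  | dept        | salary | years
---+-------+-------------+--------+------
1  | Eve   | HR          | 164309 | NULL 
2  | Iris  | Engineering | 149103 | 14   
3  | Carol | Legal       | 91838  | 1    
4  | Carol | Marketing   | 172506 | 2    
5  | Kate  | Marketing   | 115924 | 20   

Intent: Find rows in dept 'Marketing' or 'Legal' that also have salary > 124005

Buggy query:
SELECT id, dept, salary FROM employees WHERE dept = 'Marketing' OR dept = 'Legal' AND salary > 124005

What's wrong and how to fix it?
Bug: AND binds tighter than OR, so this parses as dept = 'Marketing' OR (dept = 'Legal' AND salary > 124005)

Fix: Add parentheses around the OR so the AND applies to both alternatives

Corrected query:
SELECT id, dept, salary FROM employees WHERE (dept = 'Marketing' OR dept = 'Legal') AND salary > 124005

Result:
id | dept      | salary
---+-----------+-------
4  | Marketing | 172506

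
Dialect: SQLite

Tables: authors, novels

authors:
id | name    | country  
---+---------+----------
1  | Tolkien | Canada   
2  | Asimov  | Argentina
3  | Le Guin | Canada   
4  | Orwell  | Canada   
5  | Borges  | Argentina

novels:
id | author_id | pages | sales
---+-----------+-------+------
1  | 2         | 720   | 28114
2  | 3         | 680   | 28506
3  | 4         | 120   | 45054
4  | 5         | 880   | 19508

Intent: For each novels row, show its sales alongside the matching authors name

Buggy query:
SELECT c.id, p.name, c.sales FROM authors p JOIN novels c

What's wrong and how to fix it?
Bug: JOIN with no ON clause produces a cartesian product; every novels row pairs with every authors row

Fix: Specify the join condition linking the foreign key to the parent id

Corrected query:
SELECT c.id, p.name, c.sales FROM authors p JOIN novels c ON c.author_id = p.id

Result:
id | name    | sales
---+---------+------
1  | Asimov  | 28114
2  | Le Guin | 28506
3  | Orwell  | 45054
4  | Borges  | 19508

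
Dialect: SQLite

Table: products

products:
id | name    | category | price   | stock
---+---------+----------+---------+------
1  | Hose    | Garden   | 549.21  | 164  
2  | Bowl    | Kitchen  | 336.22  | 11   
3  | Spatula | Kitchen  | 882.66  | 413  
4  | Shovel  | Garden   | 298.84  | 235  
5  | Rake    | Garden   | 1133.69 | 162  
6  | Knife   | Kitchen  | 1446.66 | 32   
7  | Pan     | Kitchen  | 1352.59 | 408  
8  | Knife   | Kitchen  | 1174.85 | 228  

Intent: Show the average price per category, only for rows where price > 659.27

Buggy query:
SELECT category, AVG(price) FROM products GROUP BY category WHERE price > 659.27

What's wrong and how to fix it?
Bug: WHERE cannot follow GROUP BY

Fix: Move the WHERE clause before GROUP BY

Corrected query:
SELECT category, AVG(price) FROM products WHERE price > 659.27 GROUP BY category

Result:
category | AVG(price)
---------+-----------
Garden   | 1133.69   
Kitchen  | 1214.19   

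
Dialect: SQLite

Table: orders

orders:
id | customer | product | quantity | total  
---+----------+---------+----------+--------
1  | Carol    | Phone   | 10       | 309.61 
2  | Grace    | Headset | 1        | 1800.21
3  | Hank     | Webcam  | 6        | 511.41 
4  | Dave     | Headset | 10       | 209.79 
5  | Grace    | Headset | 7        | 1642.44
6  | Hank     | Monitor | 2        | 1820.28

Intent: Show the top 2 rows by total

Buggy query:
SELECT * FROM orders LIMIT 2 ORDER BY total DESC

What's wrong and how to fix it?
Bug: LIMIT must come after ORDER BY

Fix: Sort with ORDER BY, then apply LIMIT

Corrected query:
SELECT * FROM orders ORDER BY total DESC LIMIT 2

Result:
id | customer | product | quantity | total  
---+----------+---------+----------+--------
6  | Hank     | Monitor | 2        | 1820.28
2  | Grace    | Headset | 1        | 1800.21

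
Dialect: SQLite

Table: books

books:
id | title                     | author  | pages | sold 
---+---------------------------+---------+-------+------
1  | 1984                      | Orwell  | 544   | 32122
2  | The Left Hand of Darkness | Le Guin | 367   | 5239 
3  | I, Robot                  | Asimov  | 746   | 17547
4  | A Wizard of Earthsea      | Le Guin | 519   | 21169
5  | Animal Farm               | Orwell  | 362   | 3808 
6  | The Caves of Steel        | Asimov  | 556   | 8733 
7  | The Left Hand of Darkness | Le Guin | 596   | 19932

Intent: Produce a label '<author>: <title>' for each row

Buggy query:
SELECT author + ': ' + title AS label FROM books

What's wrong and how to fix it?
Bug: '+' is numeric addition; on text columns SQLite converts them to 0 instead of concatenating

Fix: Replace + with || to concatenate text

Corrected query:
SELECT author || ': ' || title AS label FROM books

Result:
label                             
----------------------------------
Orwell: 1984                      
Le Guin: The Left Hand of Darkness
Asimov: I, Robot                  
Le Guin: A Wizard of Earthsea     
Orwell: Animal Farm               
Asimov: The Caves of Steel        
Le Guin: The Left Hand of Darkness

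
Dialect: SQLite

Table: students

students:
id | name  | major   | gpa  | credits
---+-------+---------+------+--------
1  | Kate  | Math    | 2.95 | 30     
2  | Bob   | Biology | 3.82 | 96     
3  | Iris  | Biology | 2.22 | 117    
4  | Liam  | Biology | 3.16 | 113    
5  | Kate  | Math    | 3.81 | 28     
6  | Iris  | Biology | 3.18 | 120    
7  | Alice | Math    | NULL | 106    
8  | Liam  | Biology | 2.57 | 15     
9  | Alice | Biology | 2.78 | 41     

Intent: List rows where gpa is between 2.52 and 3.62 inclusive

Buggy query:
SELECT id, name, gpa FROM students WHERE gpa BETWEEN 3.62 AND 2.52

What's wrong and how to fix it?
Bug: The bounds are reversed; BETWEEN a AND b requires a <= b to match anything

Fix: Write BETWEEN 2.52 AND 3.62

Corrected query:
SELECT id, name, gpa FROM students WHERE gpa BETWEEN 2.52 AND 3.62

Result:
id | name  | gpa 
---+-------+-----
1  | Kate  | 2.95
4  | Liam  | 3.16
6  | Iris  | 3.18
8  | Liam  | 2.57
9  | Alice | 2.78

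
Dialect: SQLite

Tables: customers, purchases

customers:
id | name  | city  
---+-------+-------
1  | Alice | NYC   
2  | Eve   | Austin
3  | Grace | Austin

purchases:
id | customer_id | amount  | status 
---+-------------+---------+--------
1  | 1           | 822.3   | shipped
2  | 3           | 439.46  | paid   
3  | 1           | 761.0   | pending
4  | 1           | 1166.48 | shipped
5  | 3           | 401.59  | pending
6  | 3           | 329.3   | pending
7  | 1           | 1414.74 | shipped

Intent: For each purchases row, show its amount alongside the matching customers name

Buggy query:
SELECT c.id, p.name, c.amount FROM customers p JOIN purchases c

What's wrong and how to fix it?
Bug: Missing join condition: each purchases row is matched to all customers rows instead of just its own

Fix: Add ON c.customer_id = p.id to the JOIN

Corrected query:
SELECT c.id, p.name, c.amount FROM customers p JOIN purchases c ON c.customer_id = p.id

Result:
id | name  | amount 
---+-------+--------
1  | Alice | 822.3  
2  | Grace | 439.46 
3  | Alice | 761    
4  | Alice | 1166.48
5  | Grace | 401.59 
6  | Grace | 329.3  
7  | Alice | 1414.74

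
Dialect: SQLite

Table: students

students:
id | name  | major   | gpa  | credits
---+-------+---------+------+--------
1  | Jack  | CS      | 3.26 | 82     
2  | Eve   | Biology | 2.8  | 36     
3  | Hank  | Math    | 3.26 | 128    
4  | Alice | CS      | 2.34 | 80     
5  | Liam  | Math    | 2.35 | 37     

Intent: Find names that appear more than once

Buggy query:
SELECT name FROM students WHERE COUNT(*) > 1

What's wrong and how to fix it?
Bug: WHERE can't reference COUNT(*); aggregates are computed after WHERE

Fix: Group first, then use HAVING for the count condition

Corrected query:
SELECT name FROM students GROUP BY name HAVING COUNT(*) > 1

Result:
(no rows)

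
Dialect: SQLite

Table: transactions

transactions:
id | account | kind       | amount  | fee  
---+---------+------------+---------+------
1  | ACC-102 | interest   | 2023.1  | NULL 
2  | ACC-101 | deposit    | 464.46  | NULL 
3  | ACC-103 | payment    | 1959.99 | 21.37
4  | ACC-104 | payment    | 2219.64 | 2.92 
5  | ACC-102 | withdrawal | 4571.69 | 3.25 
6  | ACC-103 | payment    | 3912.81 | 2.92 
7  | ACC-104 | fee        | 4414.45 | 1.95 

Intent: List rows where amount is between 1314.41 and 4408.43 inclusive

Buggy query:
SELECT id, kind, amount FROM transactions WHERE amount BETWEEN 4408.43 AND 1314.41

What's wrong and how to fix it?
Bug: The bounds are reversed; BETWEEN a AND b requires a <= b to match anything

Fix: Swap the bounds so the smaller value comes first

Corrected query:
SELECT id, kind, amount FROM transactions WHERE amount BETWEEN 1314.41 AND 4408.43

Result:
id | kind     | amount 
---+----------+--------
1  | interest | 2023.1 
3  | payment  | 1959.99
4  | payment  | 2219.64
6  | payment  | 3912.81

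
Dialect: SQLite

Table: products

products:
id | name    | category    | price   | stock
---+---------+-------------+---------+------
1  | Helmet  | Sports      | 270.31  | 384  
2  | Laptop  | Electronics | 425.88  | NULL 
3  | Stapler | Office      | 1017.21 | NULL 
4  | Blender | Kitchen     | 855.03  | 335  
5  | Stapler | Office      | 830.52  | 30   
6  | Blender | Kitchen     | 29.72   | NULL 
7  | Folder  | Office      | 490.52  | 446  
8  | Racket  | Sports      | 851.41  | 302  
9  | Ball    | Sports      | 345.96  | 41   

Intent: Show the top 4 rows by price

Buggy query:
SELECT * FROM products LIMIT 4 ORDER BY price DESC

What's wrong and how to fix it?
Bug: LIMIT must come after ORDER BY

Fix: Sort with ORDER BY, then apply LIMIT

Corrected query:
SELECT * FROM products ORDER BY price DESC LIMIT 4

Result:
id | name    | category | price   | stock
---+---------+----------+---------+------
3  | Stapler | Office   | 1017.21 | NULL 
4  | Blender | Kitchen  | 855.03  | 335  
8  | Racket  | Sports   | 851.41  | 302  
5  | Stapler | Office   | 830.52  | 30   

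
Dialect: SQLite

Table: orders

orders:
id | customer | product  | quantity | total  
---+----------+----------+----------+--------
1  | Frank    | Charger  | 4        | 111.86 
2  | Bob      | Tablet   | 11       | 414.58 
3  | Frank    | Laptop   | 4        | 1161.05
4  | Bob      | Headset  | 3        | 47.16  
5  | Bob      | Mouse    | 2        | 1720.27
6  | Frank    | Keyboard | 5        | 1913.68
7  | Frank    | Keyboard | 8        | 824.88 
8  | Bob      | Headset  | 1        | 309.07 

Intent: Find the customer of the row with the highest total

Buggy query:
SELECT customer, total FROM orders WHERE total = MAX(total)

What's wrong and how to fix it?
Bug: WHERE is evaluated per row; an aggregate over the whole table isn't defined there

Fix: Wrap MAX in a scalar subquery so WHERE compares against a single value

Corrected query:
SELECT customer, total FROM orders WHERE total = (SELECT MAX(total) FROM orders)

Result:
customer | total  
---------+--------
Frank    | 1913.68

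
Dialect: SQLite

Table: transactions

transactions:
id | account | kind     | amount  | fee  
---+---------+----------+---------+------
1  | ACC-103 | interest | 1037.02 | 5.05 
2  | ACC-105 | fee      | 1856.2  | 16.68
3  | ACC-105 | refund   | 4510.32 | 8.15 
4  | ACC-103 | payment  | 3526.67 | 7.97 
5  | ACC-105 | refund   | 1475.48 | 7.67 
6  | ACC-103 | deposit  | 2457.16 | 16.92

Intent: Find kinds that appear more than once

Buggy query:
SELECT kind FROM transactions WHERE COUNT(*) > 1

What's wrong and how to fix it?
Bug: WHERE can't reference COUNT(*); aggregates are computed after WHERE

Fix: GROUP BY kind, then filter groups with HAVING COUNT(*) > 1

Corrected query:
SELECT kind FROM transactions GROUP BY kind HAVING COUNT(*) > 1

Result:
kind  
------
refund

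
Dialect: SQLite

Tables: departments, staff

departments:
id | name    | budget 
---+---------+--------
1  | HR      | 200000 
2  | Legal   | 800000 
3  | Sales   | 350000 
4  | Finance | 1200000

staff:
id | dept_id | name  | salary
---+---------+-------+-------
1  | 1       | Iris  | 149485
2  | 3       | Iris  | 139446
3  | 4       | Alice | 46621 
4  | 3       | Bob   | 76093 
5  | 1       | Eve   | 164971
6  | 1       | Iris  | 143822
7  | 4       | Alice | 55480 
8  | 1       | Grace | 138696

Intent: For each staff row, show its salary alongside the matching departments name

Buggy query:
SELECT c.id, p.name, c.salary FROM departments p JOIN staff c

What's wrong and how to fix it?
Bug: Missing join condition: each staff row is matched to all departments rows instead of just its own

Fix: Specify the join condition linking the foreign key to the parent id

Corrected query:
SELECT c.id, p.name, c.salary FROM departments p JOIN staff c ON c.dept_id = p.id

Result:
id | name    | salary
---+---------+-------
1  | HR      | 149485
2  | Sales   | 139446
3  | Finance | 46621 
4  | Sales   | 76093 
5  | HR      | 164971
6  | HR      | 143822
7  | Finance | 55480 
8  | HR      | 138696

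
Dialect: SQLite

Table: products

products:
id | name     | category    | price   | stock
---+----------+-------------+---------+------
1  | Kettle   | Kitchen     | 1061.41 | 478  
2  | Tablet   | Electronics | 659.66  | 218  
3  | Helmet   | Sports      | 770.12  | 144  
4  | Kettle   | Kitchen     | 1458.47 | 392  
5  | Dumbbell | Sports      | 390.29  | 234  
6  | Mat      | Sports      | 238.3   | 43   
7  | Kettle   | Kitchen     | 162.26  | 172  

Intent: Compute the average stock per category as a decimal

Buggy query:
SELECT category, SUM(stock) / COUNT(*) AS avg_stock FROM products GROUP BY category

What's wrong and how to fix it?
Bug: Both operands are integers, so '/' performs integer division and truncates

Fix: Multiply by 1.0 (or CAST to REAL) to force floating-point division

Corrected query:
SELECT category, SUM(stock) * 1.0 / COUNT(*) AS avg_stock FROM products GROUP BY category

Result:
category    | avg_stock 
------------+-----------
Electronics | 218       
Kitchen     | 347.333333
Sports      | 140.333333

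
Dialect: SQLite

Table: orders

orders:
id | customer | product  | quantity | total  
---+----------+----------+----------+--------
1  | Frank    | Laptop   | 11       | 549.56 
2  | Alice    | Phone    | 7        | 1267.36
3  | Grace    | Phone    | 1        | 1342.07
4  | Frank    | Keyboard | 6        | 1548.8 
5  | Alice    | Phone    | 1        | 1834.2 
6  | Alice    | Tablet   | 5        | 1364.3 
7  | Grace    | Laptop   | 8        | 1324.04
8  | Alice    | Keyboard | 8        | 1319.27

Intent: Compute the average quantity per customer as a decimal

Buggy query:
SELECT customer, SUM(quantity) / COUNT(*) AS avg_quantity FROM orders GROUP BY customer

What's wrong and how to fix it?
Bug: Both operands are integers, so '/' performs integer division and truncates

Fix: Multiply by 1.0 (or CAST to REAL) to force floating-point division

Corrected query:
SELECT customer, SUM(quantity) * 1.0 / COUNT(*) AS avg_quantity FROM orders GROUP BY customer

Result:
customer | avg_quantity
---------+-------------
Alice    | 5.25        
Frank    | 8.5         
Grace    | 4.5         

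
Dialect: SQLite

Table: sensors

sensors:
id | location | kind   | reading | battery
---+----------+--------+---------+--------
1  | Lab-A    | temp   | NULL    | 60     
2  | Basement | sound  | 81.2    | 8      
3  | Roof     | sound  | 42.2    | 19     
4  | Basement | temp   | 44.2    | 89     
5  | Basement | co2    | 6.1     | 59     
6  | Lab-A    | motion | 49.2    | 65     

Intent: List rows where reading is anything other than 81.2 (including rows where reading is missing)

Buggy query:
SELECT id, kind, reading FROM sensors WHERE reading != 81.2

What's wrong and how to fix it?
Bug: Inequality against NULL is unknown, not true; rows with NULL are dropped

Fix: Add an explicit OR reading IS NULL to include the missing-value rows

Corrected query:
SELECT id, kind, reading FROM sensors WHERE reading != 81.2 OR reading IS NULL

Result:
id | kind   | reading
---+--------+--------
1  | temp   | NULL   
3  | sound  | 42.2   
4  | temp   | 44.2   
5  | co2    | 6.1    
6  | motion | 49.2   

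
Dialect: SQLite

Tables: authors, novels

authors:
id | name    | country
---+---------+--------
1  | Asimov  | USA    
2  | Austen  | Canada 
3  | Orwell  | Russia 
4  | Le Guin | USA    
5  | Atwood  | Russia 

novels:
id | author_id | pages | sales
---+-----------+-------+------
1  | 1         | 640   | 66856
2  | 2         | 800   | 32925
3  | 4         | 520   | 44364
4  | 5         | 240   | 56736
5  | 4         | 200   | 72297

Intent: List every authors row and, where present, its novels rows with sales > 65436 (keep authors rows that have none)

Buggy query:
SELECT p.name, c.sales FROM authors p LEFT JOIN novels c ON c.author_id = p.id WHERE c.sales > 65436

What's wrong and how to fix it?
Bug: Filtering c.sales in WHERE discards the NULL rows produced by LEFT JOIN, turning it into an inner join

Fix: Put 'c.sales > 65436' in the JOIN's ON clause instead of WHERE

Corrected query:
SELECT p.name, c.sales FROM authors p LEFT JOIN novels c ON c.author_id = p.id AND c.sales > 65436

Result:
name    | sales
--------+------
Asimov  | 66856
Austen  | NULL 
Orwell  | NULL 
Le Guin | 72297
Atwood  | NULL 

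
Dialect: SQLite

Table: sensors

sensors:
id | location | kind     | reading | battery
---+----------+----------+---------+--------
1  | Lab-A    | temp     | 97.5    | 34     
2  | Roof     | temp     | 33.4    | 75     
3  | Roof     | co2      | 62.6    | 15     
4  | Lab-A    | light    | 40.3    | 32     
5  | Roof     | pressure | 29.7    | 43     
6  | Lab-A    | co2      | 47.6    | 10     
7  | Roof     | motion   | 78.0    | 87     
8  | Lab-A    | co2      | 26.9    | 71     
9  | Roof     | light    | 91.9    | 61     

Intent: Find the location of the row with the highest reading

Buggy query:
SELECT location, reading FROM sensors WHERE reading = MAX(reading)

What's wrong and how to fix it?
Bug: MAX(reading) is an aggregate and cannot be used directly in WHERE

Fix: Wrap MAX in a scalar subquery so WHERE compares against a single value

Corrected query:
SELECT location, reading FROM sensors WHERE reading = (SELECT MAX(reading) FROM sensors)

Result:
location | reading
---------+--------
Lab-A    | 97.5   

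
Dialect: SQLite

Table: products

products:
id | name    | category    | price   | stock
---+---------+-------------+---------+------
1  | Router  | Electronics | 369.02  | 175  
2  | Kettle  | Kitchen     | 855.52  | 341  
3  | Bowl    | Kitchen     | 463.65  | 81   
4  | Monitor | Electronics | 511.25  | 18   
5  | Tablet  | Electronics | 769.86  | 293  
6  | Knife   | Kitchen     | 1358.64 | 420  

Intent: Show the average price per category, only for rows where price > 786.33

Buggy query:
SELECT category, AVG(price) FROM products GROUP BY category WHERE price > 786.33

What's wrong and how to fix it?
Bug: Row-level WHERE must come before GROUP BY in the clause order

Fix: Move the WHERE clause before GROUP BY

Corrected query:
SELECT category, AVG(price) FROM products WHERE price > 786.33 GROUP BY category

Result:
category | AVG(price)
---------+-----------
Kitchen  | 1107.08   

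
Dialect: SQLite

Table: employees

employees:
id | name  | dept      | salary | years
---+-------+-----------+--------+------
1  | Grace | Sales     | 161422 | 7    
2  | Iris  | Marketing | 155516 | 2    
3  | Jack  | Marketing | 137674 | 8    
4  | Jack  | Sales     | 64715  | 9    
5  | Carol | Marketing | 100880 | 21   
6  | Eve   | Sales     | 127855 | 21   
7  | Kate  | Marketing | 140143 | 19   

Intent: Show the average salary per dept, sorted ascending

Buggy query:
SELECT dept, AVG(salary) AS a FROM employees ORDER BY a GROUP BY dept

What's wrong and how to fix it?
Bug: GROUP BY must precede ORDER BY

Fix: Reorder: SELECT … FROM … GROUP BY … ORDER BY …

Corrected query:
SELECT dept, AVG(salary) AS a FROM employees GROUP BY dept ORDER BY a

Result:
dept      | a            
----------+--------------
Sales     | 117997.333333
Marketing | 133553.25    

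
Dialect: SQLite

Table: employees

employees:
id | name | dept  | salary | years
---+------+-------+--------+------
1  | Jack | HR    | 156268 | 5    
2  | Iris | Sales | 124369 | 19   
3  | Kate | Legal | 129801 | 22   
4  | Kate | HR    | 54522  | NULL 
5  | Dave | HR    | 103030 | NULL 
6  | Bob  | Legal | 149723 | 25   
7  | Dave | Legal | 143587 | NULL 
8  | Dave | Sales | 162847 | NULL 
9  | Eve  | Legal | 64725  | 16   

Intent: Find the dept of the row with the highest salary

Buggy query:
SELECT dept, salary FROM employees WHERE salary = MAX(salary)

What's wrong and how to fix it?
Bug: MAX(salary) is an aggregate and cannot be used directly in WHERE

Fix: Use a subquery: WHERE salary = (SELECT MAX(salary) FROM employees)

Corrected query:
SELECT dept, salary FROM employees WHERE salary = (SELECT MAX(salary) FROM employees)

Result:
dept  | salary
------+-------
Sales | 162847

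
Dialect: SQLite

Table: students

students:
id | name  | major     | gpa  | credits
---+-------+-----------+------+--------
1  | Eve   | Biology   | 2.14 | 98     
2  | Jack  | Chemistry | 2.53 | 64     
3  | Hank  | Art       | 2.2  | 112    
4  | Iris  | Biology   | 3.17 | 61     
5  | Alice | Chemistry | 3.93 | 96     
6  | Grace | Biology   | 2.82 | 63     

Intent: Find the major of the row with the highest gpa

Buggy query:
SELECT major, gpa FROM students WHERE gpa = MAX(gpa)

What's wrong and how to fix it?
Bug: MAX(gpa) is an aggregate and cannot be used directly in WHERE

Fix: Use a subquery: WHERE gpa = (SELECT MAX(gpa) FROM students)

Corrected query:
SELECT major, gpa FROM students WHERE gpa = (SELECT MAX(gpa) FROM students)

Result:
major     | gpa 
----------+-----
Chemistry | 3.93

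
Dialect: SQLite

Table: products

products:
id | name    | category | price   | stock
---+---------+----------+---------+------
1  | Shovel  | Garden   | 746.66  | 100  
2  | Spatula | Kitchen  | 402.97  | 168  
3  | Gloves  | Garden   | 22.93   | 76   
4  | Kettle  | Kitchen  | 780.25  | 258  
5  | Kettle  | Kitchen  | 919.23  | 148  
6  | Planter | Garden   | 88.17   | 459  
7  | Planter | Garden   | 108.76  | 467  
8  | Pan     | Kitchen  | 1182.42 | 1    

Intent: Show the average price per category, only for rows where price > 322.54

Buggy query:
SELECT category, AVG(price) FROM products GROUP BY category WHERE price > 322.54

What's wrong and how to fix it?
Bug: Row-level WHERE must come before GROUP BY in the clause order

Fix: Move the WHERE clause before GROUP BY

Corrected query:
SELECT category, AVG(price) FROM products WHERE price > 322.54 GROUP BY category

Result:
category | AVG(price)
---------+-----------
Garden   | 746.66    
Kitchen  | 821.2175  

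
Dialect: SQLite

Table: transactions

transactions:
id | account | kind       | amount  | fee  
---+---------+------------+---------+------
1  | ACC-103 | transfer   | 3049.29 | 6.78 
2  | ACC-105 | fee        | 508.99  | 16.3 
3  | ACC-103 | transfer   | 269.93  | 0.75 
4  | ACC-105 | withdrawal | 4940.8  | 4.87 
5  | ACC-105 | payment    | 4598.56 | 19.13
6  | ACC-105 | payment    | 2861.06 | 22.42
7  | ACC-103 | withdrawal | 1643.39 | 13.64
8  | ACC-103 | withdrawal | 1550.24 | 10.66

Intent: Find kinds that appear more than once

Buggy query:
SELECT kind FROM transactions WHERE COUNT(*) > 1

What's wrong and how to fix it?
Bug: COUNT(*) is an aggregate and cannot be used in WHERE

Fix: GROUP BY kind, then filter groups with HAVING COUNT(*) > 1

Corrected query:
SELECT kind FROM transactions GROUP BY kind HAVING COUNT(*) > 1

Result:
kind      
----------
payment   
transfer  
withdrawal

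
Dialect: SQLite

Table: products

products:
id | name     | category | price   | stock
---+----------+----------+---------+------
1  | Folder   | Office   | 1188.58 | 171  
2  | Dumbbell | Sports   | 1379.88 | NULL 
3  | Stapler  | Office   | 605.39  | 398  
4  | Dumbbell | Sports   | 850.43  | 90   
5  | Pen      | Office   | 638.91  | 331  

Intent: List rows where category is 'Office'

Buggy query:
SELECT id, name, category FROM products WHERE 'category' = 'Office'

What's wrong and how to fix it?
Bug: Single quotes denote string literals in SQL; the column name is being compared as a constant string

Fix: Remove the quotes around the column name (or use double quotes for an identifier)

Corrected query:
SELECT id, name, category FROM products WHERE category = 'Office'

Result:
id | name    | category
---+---------+---------
1  | Folder  | Office  
3  | Stapler | Office  
5  | Pen     | Office  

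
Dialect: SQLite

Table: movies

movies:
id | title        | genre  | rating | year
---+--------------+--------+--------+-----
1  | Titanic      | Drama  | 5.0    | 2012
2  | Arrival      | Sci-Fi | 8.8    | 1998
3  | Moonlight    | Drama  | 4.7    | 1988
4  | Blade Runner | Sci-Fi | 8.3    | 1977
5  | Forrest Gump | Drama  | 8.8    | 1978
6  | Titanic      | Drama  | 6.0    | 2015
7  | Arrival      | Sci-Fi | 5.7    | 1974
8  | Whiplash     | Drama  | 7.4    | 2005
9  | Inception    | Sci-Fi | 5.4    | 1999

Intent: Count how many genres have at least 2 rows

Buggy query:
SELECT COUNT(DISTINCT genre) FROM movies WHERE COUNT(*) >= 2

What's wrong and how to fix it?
Bug: COUNT(*) cannot appear in WHERE; the per-group count doesn't exist yet

Fix: Use a subquery that GROUPs and filters with HAVING, then count its rows

Corrected query:
SELECT COUNT(*) FROM (SELECT genre FROM movies GROUP BY genre HAVING COUNT(*) >= 2)

Result:
COUNT(*)
--------
2       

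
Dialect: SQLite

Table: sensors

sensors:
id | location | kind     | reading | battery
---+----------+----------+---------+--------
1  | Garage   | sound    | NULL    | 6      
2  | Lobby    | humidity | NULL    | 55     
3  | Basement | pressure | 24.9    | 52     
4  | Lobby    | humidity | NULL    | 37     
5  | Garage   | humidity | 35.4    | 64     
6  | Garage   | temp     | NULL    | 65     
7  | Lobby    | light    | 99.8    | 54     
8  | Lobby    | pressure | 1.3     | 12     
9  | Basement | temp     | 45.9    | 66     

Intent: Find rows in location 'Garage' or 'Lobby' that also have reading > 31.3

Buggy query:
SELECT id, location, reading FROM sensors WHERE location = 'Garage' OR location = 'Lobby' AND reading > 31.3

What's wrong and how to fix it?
Bug: Without parentheses, AND is evaluated before OR, so the reading filter only applies to the 'Lobby' branch

Fix: Group the OR with parentheses (or use IN), then AND the threshold

Corrected query:
SELECT id, location, reading FROM sensors WHERE (location = 'Garage' OR location = 'Lobby') AND reading > 31.3

Result:
id | location | reading
---+----------+--------
5  | Garage   | 35.4   
7  | Lobby    | 99.8   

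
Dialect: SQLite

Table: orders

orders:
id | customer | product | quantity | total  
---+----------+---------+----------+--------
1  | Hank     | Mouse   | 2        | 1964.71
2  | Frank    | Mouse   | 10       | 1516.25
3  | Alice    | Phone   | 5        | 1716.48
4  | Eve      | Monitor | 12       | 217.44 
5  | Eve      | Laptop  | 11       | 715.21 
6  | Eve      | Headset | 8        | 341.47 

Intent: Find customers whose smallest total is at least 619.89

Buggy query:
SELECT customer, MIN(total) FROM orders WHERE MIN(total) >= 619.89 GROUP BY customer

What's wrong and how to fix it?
Bug: Aggregates like MIN are computed per group after WHERE runs

Fix: Replace WHERE with HAVING after the GROUP BY

Corrected query:
SELECT customer, MIN(total) FROM orders GROUP BY customer HAVING MIN(total) >= 619.89

Result:
customer | MIN(total)
---------+-----------
Alice    | 1716.48   
Frank    | 1516.25   
Hank     | 1964.71   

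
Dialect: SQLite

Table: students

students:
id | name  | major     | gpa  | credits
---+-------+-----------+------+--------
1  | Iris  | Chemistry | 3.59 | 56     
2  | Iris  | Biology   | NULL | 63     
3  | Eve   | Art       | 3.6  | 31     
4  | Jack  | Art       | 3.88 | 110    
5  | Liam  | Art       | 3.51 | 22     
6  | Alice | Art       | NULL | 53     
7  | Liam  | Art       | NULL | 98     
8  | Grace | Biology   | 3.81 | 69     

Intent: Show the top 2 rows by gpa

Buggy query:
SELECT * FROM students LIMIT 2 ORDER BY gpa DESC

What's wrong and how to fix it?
Bug: ORDER BY cannot follow LIMIT; LIMIT is the final clause

Fix: Swap the clauses: ORDER BY first, then LIMIT

Corrected query:
SELECT * FROM students ORDER BY gpa DESC LIMIT 2

Result:
id | name  | major   | gpa  | credits
---+-------+---------+------+--------
4  | Jack  | Art     | 3.88 | 110    
8  | Grace | Biology | 3.81 | 69     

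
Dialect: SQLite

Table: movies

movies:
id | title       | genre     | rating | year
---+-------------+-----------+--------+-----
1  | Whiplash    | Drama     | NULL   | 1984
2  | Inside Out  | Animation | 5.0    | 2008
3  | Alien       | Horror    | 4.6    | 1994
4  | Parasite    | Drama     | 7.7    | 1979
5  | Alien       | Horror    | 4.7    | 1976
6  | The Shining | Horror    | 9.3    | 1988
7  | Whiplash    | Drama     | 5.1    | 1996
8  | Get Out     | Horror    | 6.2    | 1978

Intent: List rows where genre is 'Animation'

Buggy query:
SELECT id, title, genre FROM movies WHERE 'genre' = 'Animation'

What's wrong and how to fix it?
Bug: 'genre' in single quotes is a string literal, not the column; the comparison is literal-vs-literal and never true

Fix: Reference the column as genre without single quotes

Corrected query:
SELECT id, title, genre FROM movies WHERE genre = 'Animation'

Result:
id | title      | genre    
---+------------+----------
2  | Inside Out | Animation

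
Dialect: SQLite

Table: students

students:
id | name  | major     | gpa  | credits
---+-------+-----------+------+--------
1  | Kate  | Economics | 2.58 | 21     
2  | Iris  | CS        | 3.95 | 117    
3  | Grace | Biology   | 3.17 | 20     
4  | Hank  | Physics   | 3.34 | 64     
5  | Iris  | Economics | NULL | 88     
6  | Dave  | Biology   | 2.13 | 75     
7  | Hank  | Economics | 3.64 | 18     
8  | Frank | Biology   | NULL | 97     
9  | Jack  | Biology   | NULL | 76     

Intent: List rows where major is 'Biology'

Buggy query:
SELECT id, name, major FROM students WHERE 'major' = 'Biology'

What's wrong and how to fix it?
Bug: 'major' in single quotes is a string literal, not the column; the comparison is literal-vs-literal and never true

Fix: Remove the quotes around the column name (or use double quotes for an identifier)

Corrected query:
SELECT id, name, major FROM students WHERE major = 'Biology'

Result:
id | name  | major  
---+-------+--------
3  | Grace | Biology
6  | Dave  | Biology
8  | Frank | Biology
9  | Jack  | Biology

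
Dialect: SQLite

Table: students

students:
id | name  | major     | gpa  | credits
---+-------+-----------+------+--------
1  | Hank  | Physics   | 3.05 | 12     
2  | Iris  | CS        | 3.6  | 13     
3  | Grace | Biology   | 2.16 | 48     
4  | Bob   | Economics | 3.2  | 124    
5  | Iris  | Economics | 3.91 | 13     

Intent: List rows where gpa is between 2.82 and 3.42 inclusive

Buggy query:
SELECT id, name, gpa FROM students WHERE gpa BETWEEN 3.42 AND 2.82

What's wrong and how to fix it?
Bug: The bounds are reversed; BETWEEN a AND b requires a <= b to match anything

Fix: Write BETWEEN 2.82 AND 3.42

Corrected query:
SELECT id, name, gpa FROM students WHERE gpa BETWEEN 2.82 AND 3.42

Result:
id | name | gpa 
---+------+-----
1  | Hank | 3.05
4  | Bob  | 3.2 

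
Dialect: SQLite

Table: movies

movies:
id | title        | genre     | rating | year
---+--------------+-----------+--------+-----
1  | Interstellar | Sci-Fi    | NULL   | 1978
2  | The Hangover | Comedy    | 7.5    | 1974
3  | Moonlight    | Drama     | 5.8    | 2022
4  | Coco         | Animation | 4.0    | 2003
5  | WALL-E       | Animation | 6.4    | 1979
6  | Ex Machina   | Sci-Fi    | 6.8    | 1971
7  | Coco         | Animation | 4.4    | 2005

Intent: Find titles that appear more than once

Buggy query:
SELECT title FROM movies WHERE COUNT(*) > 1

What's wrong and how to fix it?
Bug: WHERE can't reference COUNT(*); aggregates are computed after WHERE

Fix: GROUP BY title, then filter groups with HAVING COUNT(*) > 1

Corrected query:
SELECT title FROM movies GROUP BY title HAVING COUNT(*) > 1

Result:
title
-----
Coco 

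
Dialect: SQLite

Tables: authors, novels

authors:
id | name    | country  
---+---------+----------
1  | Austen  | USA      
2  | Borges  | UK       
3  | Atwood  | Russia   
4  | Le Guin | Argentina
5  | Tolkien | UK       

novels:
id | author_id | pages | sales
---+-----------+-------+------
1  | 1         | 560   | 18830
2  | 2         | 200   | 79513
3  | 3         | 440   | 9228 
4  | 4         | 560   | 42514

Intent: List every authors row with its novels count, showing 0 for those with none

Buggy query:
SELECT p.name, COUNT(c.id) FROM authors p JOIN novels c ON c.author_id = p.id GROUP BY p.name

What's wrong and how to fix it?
Bug: An inner join excludes parents with zero children

Fix: Switch to LEFT JOIN to retain unmatched parent rows

Corrected query:
SELECT p.name, COUNT(c.id) FROM authors p LEFT JOIN novels c ON c.author_id = p.id GROUP BY p.name

Result:
name    | COUNT(c.id)
--------+------------
Atwood  | 1          
Austen  | 1          
Borges  | 1          
Le Guin | 1          
Tolkien | 0          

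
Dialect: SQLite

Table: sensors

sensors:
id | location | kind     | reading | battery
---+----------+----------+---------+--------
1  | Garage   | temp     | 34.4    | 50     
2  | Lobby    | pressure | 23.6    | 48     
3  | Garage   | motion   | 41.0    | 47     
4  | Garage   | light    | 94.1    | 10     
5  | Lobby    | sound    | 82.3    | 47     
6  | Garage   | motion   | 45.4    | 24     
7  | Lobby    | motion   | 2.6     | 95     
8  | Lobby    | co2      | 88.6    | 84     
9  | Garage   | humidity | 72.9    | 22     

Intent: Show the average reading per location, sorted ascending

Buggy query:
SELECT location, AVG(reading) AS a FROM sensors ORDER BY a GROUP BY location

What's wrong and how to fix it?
Bug: ORDER BY appears before GROUP BY; SQL clause order requires GROUP BY first

Fix: Move ORDER BY to the end, after GROUP BY

Corrected query:
SELECT location, AVG(reading) AS a FROM sensors GROUP BY location ORDER BY a

Result:
location | a     
---------+-------
Lobby    | 49.275
Garage   | 57.56 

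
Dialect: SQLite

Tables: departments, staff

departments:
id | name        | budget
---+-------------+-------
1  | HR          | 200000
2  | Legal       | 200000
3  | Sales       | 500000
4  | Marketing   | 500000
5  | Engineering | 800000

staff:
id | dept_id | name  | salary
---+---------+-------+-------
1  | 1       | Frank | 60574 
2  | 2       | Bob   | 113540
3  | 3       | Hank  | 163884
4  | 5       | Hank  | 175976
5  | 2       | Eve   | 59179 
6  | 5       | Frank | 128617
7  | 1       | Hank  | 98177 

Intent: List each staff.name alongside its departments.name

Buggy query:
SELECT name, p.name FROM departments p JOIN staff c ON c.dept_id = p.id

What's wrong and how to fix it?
Bug: Both tables have a 'name' column; the unqualified reference is ambiguous

Fix: Prefix ambiguous columns with the table alias

Corrected query:
SELECT c.name, p.name FROM departments p JOIN staff c ON c.dept_id = p.id

Result:
name  | name       
------+------------
Frank | HR         
Bob   | Legal      
Hank  | Sales      
Hank  | Engineering
Eve   | Legal      
Frank | Engineering
Hank  | HR         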